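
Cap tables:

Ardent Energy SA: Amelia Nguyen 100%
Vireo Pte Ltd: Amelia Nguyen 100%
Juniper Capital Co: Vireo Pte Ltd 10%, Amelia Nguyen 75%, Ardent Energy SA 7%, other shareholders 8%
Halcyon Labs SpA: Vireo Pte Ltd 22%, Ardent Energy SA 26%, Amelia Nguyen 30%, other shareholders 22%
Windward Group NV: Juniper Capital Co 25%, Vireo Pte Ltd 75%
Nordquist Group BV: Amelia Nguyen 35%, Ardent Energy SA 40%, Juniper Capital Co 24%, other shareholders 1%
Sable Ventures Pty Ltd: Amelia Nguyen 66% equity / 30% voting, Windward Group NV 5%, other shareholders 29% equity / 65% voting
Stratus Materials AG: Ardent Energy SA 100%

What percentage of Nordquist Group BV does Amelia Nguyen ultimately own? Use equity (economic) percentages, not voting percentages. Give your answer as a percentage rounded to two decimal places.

Amelia reaches Nordquist along 5 paths.
Direct stake: 35% = 35%.
Via Ardent: 100% × 40% = 40%.
Via Vireo → Juniper: 100% × 10% × 24% = 2.4%.
Via Juniper: 75% × 24% = 18%.
Via Ardent → Juniper: 100% × 7% × 24% = 1.68%.
Total: 35% + 40% + 2.4% + 18% + 1.68% = 97.08%.

97.08%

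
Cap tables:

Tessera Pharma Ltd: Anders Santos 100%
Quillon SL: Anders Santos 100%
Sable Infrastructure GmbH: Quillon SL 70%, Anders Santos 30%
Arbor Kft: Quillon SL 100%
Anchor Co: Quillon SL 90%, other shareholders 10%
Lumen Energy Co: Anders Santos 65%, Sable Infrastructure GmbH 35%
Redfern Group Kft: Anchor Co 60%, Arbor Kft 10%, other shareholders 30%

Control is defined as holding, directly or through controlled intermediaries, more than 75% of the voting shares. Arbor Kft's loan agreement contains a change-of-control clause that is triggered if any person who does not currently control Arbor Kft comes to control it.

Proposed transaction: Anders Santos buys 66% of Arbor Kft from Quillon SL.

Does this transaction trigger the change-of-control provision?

The purchase adds only to Anders's holdings (Quillon's stake shrinks), so Anders is the only person who could newly come to control Arbor.
Anders holds 100% of Quillon, so Anders controls Quillon.
Quillon holds 100% of Arbor, so Anders controls Arbor.
So Anders already controls Arbor before the transaction.
After the purchase, Anders holds 66% of Arbor directly, and Quillon's stake falls to 34%.
Anders controlled Arbor already, so this is not a new person acquiring control; every other person's position is unchanged or reduced.
No new person acquires control, so the clause is not triggered.

No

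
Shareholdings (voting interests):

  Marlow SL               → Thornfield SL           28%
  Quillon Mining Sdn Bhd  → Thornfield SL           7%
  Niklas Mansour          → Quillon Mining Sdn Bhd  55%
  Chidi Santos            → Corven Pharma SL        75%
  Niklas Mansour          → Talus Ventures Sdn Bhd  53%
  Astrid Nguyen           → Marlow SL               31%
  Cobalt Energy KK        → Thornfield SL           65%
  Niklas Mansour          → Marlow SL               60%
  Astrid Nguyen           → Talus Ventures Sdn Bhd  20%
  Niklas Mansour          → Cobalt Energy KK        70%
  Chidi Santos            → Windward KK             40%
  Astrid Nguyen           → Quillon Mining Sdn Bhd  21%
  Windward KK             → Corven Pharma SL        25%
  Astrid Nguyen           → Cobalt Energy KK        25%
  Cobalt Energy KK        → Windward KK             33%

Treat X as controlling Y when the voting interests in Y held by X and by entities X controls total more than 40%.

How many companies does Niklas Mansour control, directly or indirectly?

5

Niklas holds 70% of Cobalt, so Niklas controls Cobalt.
Niklas holds 53% of Talus, so Niklas controls Talus.
Niklas holds 60% of Marlow, so Niklas controls Marlow.
Niklas holds 55% of Quillon, so Niklas controls Quillon.
Cobalt and Marlow and Quillon together hold 65% + 28% + 7% = 100% of Thornfield, so Niklas controls Thornfield.
No other company's threshold is met.
Niklas controls 5 companies.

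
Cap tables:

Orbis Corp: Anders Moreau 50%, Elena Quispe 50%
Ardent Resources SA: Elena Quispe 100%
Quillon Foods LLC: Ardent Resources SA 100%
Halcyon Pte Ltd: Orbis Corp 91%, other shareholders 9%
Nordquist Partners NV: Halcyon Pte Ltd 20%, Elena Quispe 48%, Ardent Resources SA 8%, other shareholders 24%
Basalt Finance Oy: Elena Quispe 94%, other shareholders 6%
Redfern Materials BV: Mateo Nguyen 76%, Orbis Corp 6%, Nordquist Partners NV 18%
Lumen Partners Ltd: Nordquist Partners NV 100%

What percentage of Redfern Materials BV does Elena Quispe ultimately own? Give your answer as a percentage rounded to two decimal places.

14.72%

Elena reaches Redfern along 4 paths.
Via Orbis: 50% × 6% = 3%.
Via Orbis → Halcyon → Nordquist: 50% × 91% × 20% × 18% = 1.638%.
Via Nordquist: 48% × 18% = 8.64%.
Via Ardent → Nordquist: 100% × 8% × 18% = 1.44%.
Total: 3% + 1.638% + 8.64% + 1.44% = 14.718%.
Rounded: 14.72%.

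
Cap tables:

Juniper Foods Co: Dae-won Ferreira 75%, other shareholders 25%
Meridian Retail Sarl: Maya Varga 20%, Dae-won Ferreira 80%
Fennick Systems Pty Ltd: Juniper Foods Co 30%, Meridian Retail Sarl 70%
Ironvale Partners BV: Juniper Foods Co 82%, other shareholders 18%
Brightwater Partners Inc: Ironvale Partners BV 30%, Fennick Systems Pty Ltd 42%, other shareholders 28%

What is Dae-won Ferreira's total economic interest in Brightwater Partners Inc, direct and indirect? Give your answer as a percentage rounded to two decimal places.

51.42%

Dae-won reaches Brightwater along 3 paths.
Via Juniper → Ironvale: 75% × 82% × 30% = 18.45%.
Via Juniper → Fennick: 75% × 30% × 42% = 9.45%.
Via Meridian → Fennick: 80% × 70% × 42% = 23.52%.
Total: 18.45% + 9.45% + 23.52% = 51.42%.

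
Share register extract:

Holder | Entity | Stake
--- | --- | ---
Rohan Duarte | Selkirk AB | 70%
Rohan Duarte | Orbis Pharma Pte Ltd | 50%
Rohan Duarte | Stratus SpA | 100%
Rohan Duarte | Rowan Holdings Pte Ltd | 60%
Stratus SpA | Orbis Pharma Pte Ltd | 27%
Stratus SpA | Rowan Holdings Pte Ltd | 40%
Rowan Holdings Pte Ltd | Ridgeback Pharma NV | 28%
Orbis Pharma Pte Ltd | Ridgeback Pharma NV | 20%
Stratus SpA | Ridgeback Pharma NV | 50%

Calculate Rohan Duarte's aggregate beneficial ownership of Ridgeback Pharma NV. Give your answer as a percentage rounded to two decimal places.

Rohan reaches Ridgeback along 5 paths.
Via Stratus → Rowan: 100% × 40% × 28% = 11.2%.
Via Rowan: 60% × 28% = 16.8%.
Via Stratus: 100% × 50% = 50%.
Via Orbis: 50% × 20% = 10%.
Via Stratus → Orbis: 100% × 27% × 20% = 5.4%.
Total: 11.2% + 16.8% + 50% + 10% + 5.4% = 93.4%.
Rounded: 93.40%.

93.40%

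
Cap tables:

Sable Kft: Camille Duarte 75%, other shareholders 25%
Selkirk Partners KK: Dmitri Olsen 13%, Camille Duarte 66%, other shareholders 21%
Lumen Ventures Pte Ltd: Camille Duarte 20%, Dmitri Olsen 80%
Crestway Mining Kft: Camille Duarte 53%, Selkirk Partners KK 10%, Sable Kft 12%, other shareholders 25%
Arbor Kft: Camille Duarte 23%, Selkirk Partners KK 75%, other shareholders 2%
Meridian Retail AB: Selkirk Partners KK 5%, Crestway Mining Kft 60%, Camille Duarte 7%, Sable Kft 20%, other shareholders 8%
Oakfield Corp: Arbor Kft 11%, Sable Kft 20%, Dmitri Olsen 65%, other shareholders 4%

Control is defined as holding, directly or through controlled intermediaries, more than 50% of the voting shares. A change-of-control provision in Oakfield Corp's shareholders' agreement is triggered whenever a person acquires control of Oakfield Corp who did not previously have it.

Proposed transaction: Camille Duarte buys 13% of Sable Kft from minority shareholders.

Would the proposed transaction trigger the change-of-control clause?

No

The purchase changes only Camille's holdings, so Camille is the only person who could newly come to control Oakfield.
Camille holds 75% of Sable, so Camille controls Sable.
Camille holds 66% of Selkirk, so Camille controls Selkirk.
Camille and Selkirk and Sable together hold 53% + 10% + 12% = 75% of Crestway, so Camille controls Crestway.
Camille and Selkirk together hold 23% + 75% = 98% of Arbor, so Camille controls Arbor.
Selkirk and Crestway and Camille and Sable together hold 5% + 60% + 7% + 20% = 92% of Meridian, so Camille controls Meridian.
In Oakfield, Camille's side holds only 11% + 20% = 31%, not > 50%.
So before the transaction, Camille does not control Oakfield.
After the purchase, Camille's direct stake in Sable rises to 75% + 13% = 88%.
Camille holds 88% of Sable, so Camille controls Sable.
After the transaction, Camille's side holds 11% + 20% = 31% of Oakfield, not > 50%, so Camille still does not control Oakfield.
No new person acquires control, so the clause is not triggered.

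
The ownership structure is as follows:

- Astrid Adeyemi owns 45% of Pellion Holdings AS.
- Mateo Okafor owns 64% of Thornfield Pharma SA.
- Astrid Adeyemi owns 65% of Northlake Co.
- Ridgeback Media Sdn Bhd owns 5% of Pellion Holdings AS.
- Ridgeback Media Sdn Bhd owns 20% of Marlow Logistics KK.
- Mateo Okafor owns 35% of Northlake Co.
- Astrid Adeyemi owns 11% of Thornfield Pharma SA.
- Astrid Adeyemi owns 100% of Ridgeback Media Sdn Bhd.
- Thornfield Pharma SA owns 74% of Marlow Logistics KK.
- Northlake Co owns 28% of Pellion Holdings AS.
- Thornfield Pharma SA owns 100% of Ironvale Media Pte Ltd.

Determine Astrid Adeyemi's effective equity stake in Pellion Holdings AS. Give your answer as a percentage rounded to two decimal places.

68.20%

Astrid reaches Pellion along 3 paths.
Direct stake: 45% = 45%.
Via Northlake: 65% × 28% = 18.2%.
Via Ridgeback: 100% × 5% = 5%.
Total: 45% + 18.2% + 5% = 68.2%.
Rounded: 68.20%.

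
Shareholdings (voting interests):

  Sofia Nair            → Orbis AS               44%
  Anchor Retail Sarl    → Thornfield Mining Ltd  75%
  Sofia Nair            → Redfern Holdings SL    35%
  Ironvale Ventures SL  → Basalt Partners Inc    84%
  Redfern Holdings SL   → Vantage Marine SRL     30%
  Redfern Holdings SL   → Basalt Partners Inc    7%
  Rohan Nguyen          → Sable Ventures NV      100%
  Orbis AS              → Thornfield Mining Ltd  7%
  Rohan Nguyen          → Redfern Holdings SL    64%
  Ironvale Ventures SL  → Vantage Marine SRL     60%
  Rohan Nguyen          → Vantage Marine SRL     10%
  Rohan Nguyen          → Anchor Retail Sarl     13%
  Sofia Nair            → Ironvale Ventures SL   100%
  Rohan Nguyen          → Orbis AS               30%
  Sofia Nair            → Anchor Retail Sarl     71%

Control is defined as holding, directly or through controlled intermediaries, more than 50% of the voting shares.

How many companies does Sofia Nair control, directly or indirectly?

5

Sofia holds 100% of Ironvale, so Sofia controls Ironvale.
Ironvale holds 60% of Vantage, so Sofia controls Vantage.
Sofia holds 71% of Anchor, so Sofia controls Anchor.
Ironvale holds 84% of Basalt, so Sofia controls Basalt.
Anchor holds 75% of Thornfield, so Sofia controls Thornfield.
No other company's threshold is met.
Sofia controls 5 companies.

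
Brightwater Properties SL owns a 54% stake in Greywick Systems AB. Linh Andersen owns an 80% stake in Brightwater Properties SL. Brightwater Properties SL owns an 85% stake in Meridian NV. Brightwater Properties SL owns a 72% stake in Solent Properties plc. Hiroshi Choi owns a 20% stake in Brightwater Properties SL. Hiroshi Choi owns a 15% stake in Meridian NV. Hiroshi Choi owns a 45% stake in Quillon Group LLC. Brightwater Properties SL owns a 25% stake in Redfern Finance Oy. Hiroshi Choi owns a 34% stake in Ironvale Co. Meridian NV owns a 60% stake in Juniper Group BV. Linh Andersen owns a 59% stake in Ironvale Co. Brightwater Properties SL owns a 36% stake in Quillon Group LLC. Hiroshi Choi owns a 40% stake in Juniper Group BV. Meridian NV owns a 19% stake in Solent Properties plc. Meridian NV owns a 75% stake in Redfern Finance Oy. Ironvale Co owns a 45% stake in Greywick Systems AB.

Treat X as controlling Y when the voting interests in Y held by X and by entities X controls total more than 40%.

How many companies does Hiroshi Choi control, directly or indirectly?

Hiroshi holds 45% of Quillon, so Hiroshi controls Quillon.
No other company's threshold is met.
Hiroshi controls 1 company.

1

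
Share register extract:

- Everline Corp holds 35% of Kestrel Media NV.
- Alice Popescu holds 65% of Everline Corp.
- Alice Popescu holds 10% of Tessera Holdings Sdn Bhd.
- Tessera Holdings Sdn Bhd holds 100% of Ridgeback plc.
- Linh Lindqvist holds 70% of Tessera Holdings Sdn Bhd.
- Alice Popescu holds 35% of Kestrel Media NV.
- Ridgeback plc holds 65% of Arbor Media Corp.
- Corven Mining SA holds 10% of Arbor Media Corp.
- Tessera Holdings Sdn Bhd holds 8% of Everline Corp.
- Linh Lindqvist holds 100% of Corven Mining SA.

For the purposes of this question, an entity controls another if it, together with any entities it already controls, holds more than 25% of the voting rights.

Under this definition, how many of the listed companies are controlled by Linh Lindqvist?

Linh holds 70% of Tessera, so Linh controls Tessera.
Linh holds 100% of Corven, so Linh controls Corven.
Tessera holds 100% of Ridgeback, so Linh controls Ridgeback.
Ridgeback and Corven together hold 65% + 10% = 75% of Arbor, so Linh controls Arbor.
No other company's threshold is met.
Linh controls 4 companies.

4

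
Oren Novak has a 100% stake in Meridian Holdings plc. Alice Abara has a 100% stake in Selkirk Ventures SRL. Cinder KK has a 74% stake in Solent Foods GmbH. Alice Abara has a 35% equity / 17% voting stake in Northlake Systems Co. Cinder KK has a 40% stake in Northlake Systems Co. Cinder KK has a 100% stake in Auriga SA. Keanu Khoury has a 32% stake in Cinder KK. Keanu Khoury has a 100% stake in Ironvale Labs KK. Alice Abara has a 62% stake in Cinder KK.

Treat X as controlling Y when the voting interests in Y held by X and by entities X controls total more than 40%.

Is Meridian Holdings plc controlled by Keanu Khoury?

No

Keanu holds 100% of Ironvale, so Keanu controls Ironvale.
Neither Keanu nor any entity Keanu controls holds any voting interest in Meridian.
So Keanu does not control Meridian.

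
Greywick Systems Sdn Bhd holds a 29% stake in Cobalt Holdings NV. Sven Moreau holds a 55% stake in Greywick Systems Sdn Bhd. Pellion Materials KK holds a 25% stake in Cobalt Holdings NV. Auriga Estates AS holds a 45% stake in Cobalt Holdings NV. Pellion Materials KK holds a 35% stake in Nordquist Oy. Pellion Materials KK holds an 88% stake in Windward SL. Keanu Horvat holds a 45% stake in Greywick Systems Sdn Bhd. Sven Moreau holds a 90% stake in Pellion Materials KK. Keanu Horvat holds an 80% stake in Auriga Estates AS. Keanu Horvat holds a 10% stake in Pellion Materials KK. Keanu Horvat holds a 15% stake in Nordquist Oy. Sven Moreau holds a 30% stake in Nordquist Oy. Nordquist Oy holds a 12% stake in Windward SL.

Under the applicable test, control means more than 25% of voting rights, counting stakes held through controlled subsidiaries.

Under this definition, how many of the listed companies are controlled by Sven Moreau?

5

Sven holds 90% of Pellion, so Sven controls Pellion.
Sven holds 55% of Greywick, so Sven controls Greywick.
Pellion and Sven together hold 35% + 30% = 65% of Nordquist, so Sven controls Nordquist.
Greywick and Pellion together hold 29% + 25% = 54% of Cobalt, so Sven controls Cobalt.
Nordquist and Pellion together hold 12% + 88% = 100% of Windward, so Sven controls Windward.
No other company's threshold is met.
Sven controls 5 companies.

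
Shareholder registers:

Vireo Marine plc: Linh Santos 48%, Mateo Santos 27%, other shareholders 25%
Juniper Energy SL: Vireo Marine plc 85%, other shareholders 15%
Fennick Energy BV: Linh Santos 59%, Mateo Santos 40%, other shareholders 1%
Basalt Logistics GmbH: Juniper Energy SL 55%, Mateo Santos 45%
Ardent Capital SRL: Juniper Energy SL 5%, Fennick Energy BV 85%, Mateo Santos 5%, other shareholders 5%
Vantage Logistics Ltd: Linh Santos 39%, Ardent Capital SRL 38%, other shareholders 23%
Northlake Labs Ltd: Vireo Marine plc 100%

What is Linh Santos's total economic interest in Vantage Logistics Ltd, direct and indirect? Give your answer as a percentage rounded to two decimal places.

Linh reaches Vantage along 3 paths.
Direct stake: 39% = 39%.
Via Vireo → Juniper → Ardent: 48% × 85% × 5% × 38% = 0.7752%.
Via Fennick → Ardent: 59% × 85% × 38% = 19.057%.
Total: 39% + 0.7752% + 19.057% = 58.8322%.
Rounded: 58.83%.

58.83%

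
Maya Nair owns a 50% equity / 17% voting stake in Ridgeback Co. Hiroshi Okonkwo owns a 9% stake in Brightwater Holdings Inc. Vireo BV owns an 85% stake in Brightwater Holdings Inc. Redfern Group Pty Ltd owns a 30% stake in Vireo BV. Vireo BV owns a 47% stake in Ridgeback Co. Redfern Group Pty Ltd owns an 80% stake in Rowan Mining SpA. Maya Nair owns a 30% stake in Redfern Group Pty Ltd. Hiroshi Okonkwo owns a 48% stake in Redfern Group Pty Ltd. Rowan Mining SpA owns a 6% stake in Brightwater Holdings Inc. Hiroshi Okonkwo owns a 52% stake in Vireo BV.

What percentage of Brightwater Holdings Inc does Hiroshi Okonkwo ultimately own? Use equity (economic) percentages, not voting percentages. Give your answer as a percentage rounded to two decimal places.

Hiroshi reaches Brightwater along 4 paths.
Via Redfern → Rowan: 48% × 80% × 6% = 2.304%.
Via Redfern → Vireo: 48% × 30% × 85% = 12.24%.
Via Vireo: 52% × 85% = 44.2%.
Direct stake: 9% = 9%.
Total: 2.304% + 12.24% + 44.2% + 9% = 67.744%.
Rounded: 67.74%.

67.74%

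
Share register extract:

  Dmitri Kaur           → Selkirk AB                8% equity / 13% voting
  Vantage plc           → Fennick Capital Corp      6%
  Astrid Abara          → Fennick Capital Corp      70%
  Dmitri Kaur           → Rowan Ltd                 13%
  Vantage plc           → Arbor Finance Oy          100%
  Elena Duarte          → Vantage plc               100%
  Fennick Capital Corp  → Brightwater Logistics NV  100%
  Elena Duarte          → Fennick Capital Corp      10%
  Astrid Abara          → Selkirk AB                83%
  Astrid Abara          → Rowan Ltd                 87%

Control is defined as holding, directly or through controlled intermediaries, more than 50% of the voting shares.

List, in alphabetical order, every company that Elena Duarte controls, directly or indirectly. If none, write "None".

Arbor Finance Oy, Vantage plc

Elena holds 100% of Vantage, so Elena controls Vantage.
Vantage holds 100% of Arbor, so Elena controls Arbor.
No other company's threshold is met.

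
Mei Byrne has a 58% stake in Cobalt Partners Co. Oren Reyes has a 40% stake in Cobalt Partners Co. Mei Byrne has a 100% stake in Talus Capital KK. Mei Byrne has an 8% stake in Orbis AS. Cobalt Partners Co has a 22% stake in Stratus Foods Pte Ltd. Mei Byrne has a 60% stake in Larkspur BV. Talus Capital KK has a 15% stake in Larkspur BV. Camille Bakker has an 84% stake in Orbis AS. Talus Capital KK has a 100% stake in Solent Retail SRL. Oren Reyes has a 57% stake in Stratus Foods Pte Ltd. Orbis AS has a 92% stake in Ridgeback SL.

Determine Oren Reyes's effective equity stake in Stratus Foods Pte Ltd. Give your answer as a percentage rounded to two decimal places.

Oren reaches Stratus along 2 paths.
Via Cobalt: 40% × 22% = 8.8%.
Direct stake: 57% = 57%.
Total: 8.8% + 57% = 65.8%.
Rounded: 65.80%.

65.80%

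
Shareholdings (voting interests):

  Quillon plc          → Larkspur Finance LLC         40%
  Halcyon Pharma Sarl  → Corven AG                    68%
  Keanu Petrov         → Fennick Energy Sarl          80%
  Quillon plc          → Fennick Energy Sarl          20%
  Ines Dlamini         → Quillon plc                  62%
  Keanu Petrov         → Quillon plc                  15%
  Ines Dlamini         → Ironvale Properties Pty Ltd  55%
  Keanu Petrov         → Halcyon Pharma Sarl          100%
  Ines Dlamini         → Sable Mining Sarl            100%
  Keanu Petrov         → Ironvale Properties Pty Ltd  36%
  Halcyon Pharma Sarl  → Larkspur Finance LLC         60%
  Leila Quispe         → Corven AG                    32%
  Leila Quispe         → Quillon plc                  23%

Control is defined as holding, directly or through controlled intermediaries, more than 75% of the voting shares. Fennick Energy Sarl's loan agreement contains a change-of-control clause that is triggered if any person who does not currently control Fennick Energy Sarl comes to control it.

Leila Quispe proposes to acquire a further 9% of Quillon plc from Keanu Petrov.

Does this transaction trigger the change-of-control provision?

The purchase adds only to Leila's holdings (Keanu's stake shrinks), so Leila is the only person who could newly come to control Fennick.
Leila's largest direct stake is 32% in Corven, which does not meet the threshold, so Leila controls no company.
Neither Leila nor any entity Leila controls holds any voting interest in Fennick.
So before the transaction, Leila does not control Fennick.
After the purchase, Leila's direct stake in Quillon rises to 23% + 9% = 32%, and Keanu's stake falls to 6%.
Leila's side now holds 32% of Quillon, not > 75%, so Leila still does not control Quillon.
After the transaction, neither Leila nor any entity Leila controls holds a voting interest in Fennick, so Leila still does not control it.
No new person acquires control, so the clause is not triggered.

No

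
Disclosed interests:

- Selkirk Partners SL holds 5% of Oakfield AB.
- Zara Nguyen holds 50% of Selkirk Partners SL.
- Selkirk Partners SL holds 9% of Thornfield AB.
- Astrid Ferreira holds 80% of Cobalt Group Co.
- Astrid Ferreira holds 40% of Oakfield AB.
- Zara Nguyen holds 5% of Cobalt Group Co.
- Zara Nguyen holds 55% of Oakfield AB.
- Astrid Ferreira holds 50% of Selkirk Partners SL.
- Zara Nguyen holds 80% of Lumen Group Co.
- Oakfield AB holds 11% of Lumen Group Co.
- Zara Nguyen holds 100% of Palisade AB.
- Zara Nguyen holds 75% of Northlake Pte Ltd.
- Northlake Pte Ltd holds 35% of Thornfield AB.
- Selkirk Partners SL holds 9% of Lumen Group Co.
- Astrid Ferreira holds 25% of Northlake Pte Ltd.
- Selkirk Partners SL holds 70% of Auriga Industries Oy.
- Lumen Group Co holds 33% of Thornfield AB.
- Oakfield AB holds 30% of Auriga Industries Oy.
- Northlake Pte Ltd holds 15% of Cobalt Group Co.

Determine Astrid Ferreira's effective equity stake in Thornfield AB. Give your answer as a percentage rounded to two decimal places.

16.28%

Astrid reaches Thornfield along 5 paths.
Via Northlake: 25% × 35% = 8.75%.
Via Oakfield → Lumen: 40% × 11% × 33% = 1.452%.
Via Selkirk → Oakfield → Lumen: 50% × 5% × 11% × 33% = 0.09075%.
Via Selkirk → Lumen: 50% × 9% × 33% = 1.485%.
Via Selkirk: 50% × 9% = 4.5%.
Total: 8.75% + 1.452% + 0.09075% + 1.485% + 4.5% = 16.27775%.
Rounded: 16.28%.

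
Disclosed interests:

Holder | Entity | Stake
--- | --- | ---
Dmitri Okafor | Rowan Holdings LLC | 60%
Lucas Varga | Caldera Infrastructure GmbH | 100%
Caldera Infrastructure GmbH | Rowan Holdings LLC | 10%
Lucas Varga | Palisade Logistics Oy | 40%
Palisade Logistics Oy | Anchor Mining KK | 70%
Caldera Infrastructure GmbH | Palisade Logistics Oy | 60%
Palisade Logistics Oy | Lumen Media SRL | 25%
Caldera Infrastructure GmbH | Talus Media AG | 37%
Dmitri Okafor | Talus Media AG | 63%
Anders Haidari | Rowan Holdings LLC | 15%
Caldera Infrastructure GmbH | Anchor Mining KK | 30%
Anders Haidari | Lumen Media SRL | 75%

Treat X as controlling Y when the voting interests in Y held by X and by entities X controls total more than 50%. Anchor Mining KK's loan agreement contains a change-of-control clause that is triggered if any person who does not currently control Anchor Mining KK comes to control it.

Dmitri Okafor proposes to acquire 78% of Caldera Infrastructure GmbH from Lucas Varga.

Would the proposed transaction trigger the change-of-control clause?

The purchase adds only to Dmitri's holdings (Lucas's stake shrinks), so Dmitri is the only person who could newly come to control Anchor.
Dmitri holds 60% of Rowan, so Dmitri controls Rowan.
Dmitri holds 63% of Talus, so Dmitri controls Talus.
Neither Dmitri nor any entity Dmitri controls holds any voting interest in Anchor.
So before the transaction, Dmitri does not control Anchor.
After the purchase, Dmitri holds 78% of Caldera directly, and Lucas's stake falls to 22%.
Dmitri holds 78% of Caldera, so Dmitri controls Caldera.
Caldera holds 60% of Palisade, so Dmitri controls Palisade.
Caldera and Palisade together hold 30% + 70% = 100% of Anchor, so Dmitri controls Anchor.
Dmitri did not control Anchor before and does after, so the clause is triggered.

Yes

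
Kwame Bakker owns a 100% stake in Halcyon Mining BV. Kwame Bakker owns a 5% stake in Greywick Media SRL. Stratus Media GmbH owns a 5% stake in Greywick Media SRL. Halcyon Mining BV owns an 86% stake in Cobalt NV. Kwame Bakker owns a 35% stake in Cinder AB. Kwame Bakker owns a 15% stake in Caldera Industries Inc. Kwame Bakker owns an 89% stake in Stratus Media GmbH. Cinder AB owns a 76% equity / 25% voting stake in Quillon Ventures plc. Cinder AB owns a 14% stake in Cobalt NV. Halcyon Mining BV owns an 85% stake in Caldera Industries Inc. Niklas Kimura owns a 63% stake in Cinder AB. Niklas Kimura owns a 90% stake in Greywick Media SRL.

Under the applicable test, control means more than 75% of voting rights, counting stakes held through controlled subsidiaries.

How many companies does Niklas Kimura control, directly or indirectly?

1

Niklas holds 90% of Greywick, so Niklas controls Greywick.
No other company's threshold is met.
Niklas controls 1 company.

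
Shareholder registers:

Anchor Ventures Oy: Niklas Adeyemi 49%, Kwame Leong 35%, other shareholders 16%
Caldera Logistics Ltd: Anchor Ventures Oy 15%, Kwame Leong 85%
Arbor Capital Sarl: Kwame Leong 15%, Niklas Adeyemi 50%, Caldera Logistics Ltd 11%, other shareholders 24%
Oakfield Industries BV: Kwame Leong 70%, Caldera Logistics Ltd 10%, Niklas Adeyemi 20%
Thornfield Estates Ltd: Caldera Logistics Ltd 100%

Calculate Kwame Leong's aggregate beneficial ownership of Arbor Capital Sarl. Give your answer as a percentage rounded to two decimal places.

Kwame reaches Arbor along 3 paths.
Direct stake: 15% = 15%.
Via Anchor → Caldera: 35% × 15% × 11% = 0.5775%.
Via Caldera: 85% × 11% = 9.35%.
Total: 15% + 0.5775% + 9.35% = 24.9275%.
Rounded: 24.93%.

24.93%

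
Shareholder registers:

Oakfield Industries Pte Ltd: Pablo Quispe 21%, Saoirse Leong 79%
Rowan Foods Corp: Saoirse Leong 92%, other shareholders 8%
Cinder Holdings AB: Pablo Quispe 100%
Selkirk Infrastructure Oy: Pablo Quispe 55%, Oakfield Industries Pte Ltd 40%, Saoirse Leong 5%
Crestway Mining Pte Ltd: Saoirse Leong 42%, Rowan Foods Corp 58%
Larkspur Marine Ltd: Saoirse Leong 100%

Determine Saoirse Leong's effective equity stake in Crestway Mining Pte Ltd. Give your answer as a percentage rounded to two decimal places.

Saoirse reaches Crestway along 2 paths.
Direct stake: 42% = 42%.
Via Rowan: 92% × 58% = 53.36%.
Total: 42% + 53.36% = 95.36%.

95.36%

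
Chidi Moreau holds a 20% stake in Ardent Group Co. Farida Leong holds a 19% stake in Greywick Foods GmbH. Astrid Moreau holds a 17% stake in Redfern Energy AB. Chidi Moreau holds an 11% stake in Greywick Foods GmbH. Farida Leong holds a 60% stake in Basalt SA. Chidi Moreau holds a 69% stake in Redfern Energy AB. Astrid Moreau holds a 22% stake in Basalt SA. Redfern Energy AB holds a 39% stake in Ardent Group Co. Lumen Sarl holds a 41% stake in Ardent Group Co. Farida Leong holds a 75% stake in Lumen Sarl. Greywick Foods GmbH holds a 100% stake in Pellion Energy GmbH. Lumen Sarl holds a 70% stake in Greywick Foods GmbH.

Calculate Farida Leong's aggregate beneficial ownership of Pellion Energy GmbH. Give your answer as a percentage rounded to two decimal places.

Farida reaches Pellion along 2 paths.
Via Lumen → Greywick: 75% × 70% × 100% = 52.5%.
Via Greywick: 19% × 100% = 19%.
Total: 52.5% + 19% = 71.5%.
Rounded: 71.50%.

71.50%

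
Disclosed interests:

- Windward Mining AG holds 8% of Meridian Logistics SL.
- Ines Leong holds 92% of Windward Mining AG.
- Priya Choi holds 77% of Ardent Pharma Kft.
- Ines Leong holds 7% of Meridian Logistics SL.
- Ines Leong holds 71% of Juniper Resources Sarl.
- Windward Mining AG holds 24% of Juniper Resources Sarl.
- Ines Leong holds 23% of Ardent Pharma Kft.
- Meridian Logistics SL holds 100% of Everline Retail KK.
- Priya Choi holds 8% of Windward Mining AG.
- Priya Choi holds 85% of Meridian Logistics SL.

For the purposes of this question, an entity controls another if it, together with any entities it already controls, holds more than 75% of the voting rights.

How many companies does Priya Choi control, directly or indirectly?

3

Priya holds 85% of Meridian, so Priya controls Meridian.
Priya holds 77% of Ardent, so Priya controls Ardent.
Meridian holds 100% of Everline, so Priya controls Everline.
No other company's threshold is met.
Priya controls 3 companies.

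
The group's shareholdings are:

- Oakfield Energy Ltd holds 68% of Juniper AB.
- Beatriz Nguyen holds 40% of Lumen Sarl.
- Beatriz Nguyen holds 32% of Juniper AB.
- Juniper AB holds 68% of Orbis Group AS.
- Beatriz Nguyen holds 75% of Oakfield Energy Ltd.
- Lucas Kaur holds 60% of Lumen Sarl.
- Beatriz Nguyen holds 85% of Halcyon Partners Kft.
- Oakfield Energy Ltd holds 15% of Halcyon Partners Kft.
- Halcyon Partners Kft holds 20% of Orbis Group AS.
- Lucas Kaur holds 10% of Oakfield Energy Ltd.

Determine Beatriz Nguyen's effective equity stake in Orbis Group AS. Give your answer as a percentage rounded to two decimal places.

75.69%

Beatriz reaches Orbis along 4 paths.
Via Juniper: 32% × 68% = 21.76%.
Via Oakfield → Juniper: 75% × 68% × 68% = 34.68%.
Via Oakfield → Halcyon: 75% × 15% × 20% = 2.25%.
Via Halcyon: 85% × 20% = 17%.
Total: 21.76% + 34.68% + 2.25% + 17% = 75.69%.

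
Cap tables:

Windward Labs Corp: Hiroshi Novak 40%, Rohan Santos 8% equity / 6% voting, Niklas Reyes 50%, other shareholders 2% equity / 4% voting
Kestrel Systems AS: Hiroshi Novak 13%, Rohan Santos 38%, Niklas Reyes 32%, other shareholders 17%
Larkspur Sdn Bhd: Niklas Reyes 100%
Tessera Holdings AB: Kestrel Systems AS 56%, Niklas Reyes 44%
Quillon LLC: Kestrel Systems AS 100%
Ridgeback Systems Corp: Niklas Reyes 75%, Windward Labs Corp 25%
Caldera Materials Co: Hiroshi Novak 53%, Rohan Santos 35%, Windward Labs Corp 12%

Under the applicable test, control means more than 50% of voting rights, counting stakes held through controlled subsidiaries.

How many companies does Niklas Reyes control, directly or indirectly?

2

Niklas holds 100% of Larkspur, so Niklas controls Larkspur.
Niklas holds 75% of Ridgeback, so Niklas controls Ridgeback.
No other company's threshold is met.
Niklas controls 2 companies.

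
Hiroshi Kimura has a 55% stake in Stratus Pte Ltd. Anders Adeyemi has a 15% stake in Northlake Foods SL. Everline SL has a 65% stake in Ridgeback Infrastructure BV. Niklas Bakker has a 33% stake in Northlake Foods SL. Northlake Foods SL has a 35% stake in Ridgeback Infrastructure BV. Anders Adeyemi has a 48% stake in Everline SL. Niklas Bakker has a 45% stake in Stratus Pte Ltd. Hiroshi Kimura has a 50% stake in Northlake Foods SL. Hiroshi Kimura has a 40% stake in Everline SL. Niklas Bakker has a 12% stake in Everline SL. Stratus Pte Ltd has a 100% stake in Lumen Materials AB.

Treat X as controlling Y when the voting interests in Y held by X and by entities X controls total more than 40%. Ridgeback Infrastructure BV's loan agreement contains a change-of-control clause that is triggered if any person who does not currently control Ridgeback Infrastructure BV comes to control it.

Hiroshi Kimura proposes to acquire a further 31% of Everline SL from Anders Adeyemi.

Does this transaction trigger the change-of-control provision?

The purchase adds only to Hiroshi's holdings (Anders's stake shrinks), so Hiroshi is the only person who could newly come to control Ridgeback.
Hiroshi holds 50% of Northlake, so Hiroshi controls Northlake.
Hiroshi holds 55% of Stratus, so Hiroshi controls Stratus.
Stratus holds 100% of Lumen, so Hiroshi controls Lumen.
In Ridgeback, Hiroshi's side holds only 35%, not > 40%.
So before the transaction, Hiroshi does not control Ridgeback.
After the purchase, Hiroshi's direct stake in Everline rises to 40% + 31% = 71%, and Anders's stake falls to 17%.
Hiroshi holds 71% of Everline, so Hiroshi controls Everline.
Northlake and Everline together hold 35% + 65% = 100% of Ridgeback, so Hiroshi controls Ridgeback.
Hiroshi did not control Ridgeback before and does after, so the clause is triggered.

Yes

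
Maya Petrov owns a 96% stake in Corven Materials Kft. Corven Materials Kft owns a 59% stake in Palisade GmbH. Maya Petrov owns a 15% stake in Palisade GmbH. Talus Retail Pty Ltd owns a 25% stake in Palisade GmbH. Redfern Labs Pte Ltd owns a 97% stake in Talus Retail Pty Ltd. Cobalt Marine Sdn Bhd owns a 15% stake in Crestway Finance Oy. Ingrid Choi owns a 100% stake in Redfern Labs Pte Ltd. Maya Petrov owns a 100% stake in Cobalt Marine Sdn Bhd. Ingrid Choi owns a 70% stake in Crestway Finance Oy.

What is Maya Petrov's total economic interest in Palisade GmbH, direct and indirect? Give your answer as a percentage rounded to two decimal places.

71.64%

Maya reaches Palisade along 2 paths.
Direct stake: 15% = 15%.
Via Corven: 96% × 59% = 56.64%.
Total: 15% + 56.64% = 71.64%.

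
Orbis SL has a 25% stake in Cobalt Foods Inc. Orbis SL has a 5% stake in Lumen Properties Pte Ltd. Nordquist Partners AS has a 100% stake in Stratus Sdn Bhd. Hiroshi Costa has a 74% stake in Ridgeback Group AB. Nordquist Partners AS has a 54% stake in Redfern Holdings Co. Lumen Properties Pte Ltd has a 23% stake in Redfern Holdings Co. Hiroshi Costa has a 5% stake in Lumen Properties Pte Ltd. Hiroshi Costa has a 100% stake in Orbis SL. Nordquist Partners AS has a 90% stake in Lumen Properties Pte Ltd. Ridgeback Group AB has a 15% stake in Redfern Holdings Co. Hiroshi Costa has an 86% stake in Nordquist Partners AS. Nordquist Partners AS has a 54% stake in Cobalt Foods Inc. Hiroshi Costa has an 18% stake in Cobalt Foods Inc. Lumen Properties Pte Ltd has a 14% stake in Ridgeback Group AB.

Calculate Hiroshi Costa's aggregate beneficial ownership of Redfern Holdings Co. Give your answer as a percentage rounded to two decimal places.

Hiroshi reaches Redfern along 8 paths.
Via Nordquist → Lumen: 86% × 90% × 23% = 17.802%.
Via Orbis → Lumen: 100% × 5% × 23% = 1.15%.
Via Lumen: 5% × 23% = 1.15%.
Via Nordquist: 86% × 54% = 46.44%.
Via Nordquist → Lumen → Ridgeback: 86% × 90% × 14% × 15% = 1.6254%.
Via Orbis → Lumen → Ridgeback: 100% × 5% × 14% × 15% = 0.105%.
Via Lumen → Ridgeback: 5% × 14% × 15% = 0.105%.
Via Ridgeback: 74% × 15% = 11.1%.
Total: 17.802% + 1.15% + 1.15% + 46.44% + 1.6254% + 0.105% + 0.105% + 11.1% = 79.4774%.
Rounded: 79.48%.

79.48%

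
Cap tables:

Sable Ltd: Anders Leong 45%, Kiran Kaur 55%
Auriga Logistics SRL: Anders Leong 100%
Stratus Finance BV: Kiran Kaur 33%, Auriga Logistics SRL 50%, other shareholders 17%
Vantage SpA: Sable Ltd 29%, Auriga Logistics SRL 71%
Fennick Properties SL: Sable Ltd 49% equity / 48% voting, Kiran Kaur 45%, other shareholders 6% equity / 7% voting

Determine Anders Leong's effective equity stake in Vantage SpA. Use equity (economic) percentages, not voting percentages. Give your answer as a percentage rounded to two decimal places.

84.05%

Anders reaches Vantage along 2 paths.
Via Sable: 45% × 29% = 13.05%.
Via Auriga: 100% × 71% = 71%.
Total: 13.05% + 71% = 84.05%.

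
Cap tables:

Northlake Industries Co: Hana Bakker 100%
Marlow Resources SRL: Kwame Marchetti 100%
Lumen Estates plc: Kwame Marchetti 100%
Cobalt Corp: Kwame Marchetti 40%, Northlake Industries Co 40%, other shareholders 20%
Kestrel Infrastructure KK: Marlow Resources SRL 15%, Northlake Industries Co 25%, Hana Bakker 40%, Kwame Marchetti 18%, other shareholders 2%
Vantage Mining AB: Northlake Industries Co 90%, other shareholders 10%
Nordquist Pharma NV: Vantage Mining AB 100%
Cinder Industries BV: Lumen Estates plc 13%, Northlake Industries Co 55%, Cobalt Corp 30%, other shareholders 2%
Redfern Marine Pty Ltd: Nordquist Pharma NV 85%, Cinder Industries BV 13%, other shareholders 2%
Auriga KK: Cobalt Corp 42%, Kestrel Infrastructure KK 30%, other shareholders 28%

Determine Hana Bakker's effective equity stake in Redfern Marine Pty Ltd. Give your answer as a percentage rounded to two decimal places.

Hana reaches Redfern along 3 paths.
Via Northlake → Vantage → Nordquist: 100% × 90% × 100% × 85% = 76.5%.
Via Northlake → Cinder: 100% × 55% × 13% = 7.15%.
Via Northlake → Cobalt → Cinder: 100% × 40% × 30% × 13% = 1.56%.
Total: 76.5% + 7.15% + 1.56% = 85.21%.

85.21%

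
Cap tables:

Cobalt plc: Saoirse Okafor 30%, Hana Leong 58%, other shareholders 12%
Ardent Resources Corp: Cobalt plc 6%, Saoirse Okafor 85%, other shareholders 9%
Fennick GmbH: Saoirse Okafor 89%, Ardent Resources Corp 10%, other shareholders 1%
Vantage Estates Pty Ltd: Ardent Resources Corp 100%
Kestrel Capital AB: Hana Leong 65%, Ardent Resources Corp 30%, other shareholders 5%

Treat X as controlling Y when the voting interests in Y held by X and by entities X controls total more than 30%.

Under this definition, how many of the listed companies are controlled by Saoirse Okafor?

Saoirse holds 85% of Ardent, so Saoirse controls Ardent.
Saoirse and Ardent together hold 89% + 10% = 99% of Fennick, so Saoirse controls Fennick.
Ardent holds 100% of Vantage, so Saoirse controls Vantage.
No other company's threshold is met.
Saoirse controls 3 companies.

3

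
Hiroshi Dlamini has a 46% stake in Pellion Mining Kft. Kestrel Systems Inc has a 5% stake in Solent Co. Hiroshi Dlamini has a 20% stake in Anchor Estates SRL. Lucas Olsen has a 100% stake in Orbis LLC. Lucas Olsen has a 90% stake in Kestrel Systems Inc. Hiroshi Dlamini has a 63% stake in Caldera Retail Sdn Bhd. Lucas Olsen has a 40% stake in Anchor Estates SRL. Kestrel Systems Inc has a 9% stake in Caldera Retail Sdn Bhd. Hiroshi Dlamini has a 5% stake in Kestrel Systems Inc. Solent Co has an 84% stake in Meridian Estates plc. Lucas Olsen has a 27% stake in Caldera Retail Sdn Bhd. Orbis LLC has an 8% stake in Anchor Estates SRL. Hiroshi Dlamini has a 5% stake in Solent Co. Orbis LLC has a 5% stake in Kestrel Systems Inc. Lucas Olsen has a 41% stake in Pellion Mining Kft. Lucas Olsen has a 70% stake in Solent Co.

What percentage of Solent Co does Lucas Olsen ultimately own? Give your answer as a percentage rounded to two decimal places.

74.75%

Lucas reaches Solent along 3 paths.
Via Kestrel: 90% × 5% = 4.5%.
Via Orbis → Kestrel: 100% × 5% × 5% = 0.25%.
Direct stake: 70% = 70%.
Total: 4.5% + 0.25% + 70% = 74.75%.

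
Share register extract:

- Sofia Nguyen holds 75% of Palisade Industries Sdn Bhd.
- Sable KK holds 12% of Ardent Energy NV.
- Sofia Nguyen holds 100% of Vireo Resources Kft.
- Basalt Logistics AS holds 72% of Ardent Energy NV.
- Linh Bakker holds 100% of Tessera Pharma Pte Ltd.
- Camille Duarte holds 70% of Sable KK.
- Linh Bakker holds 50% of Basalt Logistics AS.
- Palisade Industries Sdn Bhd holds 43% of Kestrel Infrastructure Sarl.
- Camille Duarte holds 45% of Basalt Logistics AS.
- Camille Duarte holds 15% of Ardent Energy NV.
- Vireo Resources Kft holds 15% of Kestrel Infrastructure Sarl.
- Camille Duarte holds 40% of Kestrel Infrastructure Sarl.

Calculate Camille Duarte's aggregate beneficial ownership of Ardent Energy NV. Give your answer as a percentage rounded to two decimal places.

55.80%

Camille reaches Ardent along 3 paths.
Direct stake: 15% = 15%.
Via Basalt: 45% × 72% = 32.4%.
Via Sable: 70% × 12% = 8.4%.
Total: 15% + 32.4% + 8.4% = 55.8%.
Rounded: 55.80%.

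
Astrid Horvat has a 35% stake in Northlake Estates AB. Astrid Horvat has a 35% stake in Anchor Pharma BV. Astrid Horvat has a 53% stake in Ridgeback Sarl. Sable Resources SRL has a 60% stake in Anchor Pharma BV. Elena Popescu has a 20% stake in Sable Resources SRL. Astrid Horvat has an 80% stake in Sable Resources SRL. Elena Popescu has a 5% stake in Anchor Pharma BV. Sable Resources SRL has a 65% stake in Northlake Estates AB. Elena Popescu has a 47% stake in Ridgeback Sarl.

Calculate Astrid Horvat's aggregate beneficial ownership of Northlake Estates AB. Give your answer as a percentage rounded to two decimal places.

Astrid reaches Northlake along 2 paths.
Via Sable: 80% × 65% = 52%.
Direct stake: 35% = 35%.
Total: 52% + 35% = 87%.
Rounded: 87.00%.

87.00%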